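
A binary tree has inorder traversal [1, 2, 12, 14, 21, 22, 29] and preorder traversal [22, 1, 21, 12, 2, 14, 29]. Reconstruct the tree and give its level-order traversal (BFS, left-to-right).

Inorder:  [1, 2, 12, 14, 21, 22, 29]
Preorder: [22, 1, 21, 12, 2, 14, 29]
Algorithm: preorder visits root first, so consume preorder in order;
for each root, split the current inorder slice at that value into
left-subtree inorder and right-subtree inorder, then recurse.
Recursive splits:
  root=22; inorder splits into left=[1, 2, 12, 14, 21], right=[29]
  root=1; inorder splits into left=[], right=[2, 12, 14, 21]
  root=21; inorder splits into left=[2, 12, 14], right=[]
  root=12; inorder splits into left=[2], right=[14]
  root=2; inorder splits into left=[], right=[]
  root=14; inorder splits into left=[], right=[]
  root=29; inorder splits into left=[], right=[]
Reconstructed level-order: [22, 1, 29, 21, 12, 2, 14]


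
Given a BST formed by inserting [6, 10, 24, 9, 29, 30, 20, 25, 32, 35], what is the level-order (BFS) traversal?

Tree insertion order: [6, 10, 24, 9, 29, 30, 20, 25, 32, 35]
Tree (level-order array): [6, None, 10, 9, 24, None, None, 20, 29, None, None, 25, 30, None, None, None, 32, None, 35]
BFS from the root, enqueuing left then right child of each popped node:
  queue [6] -> pop 6, enqueue [10], visited so far: [6]
  queue [10] -> pop 10, enqueue [9, 24], visited so far: [6, 10]
  queue [9, 24] -> pop 9, enqueue [none], visited so far: [6, 10, 9]
  queue [24] -> pop 24, enqueue [20, 29], visited so far: [6, 10, 9, 24]
  queue [20, 29] -> pop 20, enqueue [none], visited so far: [6, 10, 9, 24, 20]
  queue [29] -> pop 29, enqueue [25, 30], visited so far: [6, 10, 9, 24, 20, 29]
  queue [25, 30] -> pop 25, enqueue [none], visited so far: [6, 10, 9, 24, 20, 29, 25]
  queue [30] -> pop 30, enqueue [32], visited so far: [6, 10, 9, 24, 20, 29, 25, 30]
  queue [32] -> pop 32, enqueue [35], visited so far: [6, 10, 9, 24, 20, 29, 25, 30, 32]
  queue [35] -> pop 35, enqueue [none], visited so far: [6, 10, 9, 24, 20, 29, 25, 30, 32, 35]
Result: [6, 10, 9, 24, 20, 29, 25, 30, 32, 35]


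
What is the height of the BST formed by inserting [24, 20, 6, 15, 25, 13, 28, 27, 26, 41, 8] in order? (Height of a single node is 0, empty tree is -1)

Insertion order: [24, 20, 6, 15, 25, 13, 28, 27, 26, 41, 8]
Tree (level-order array): [24, 20, 25, 6, None, None, 28, None, 15, 27, 41, 13, None, 26, None, None, None, 8]
Compute height bottom-up (empty subtree = -1):
  height(8) = 1 + max(-1, -1) = 0
  height(13) = 1 + max(0, -1) = 1
  height(15) = 1 + max(1, -1) = 2
  height(6) = 1 + max(-1, 2) = 3
  height(20) = 1 + max(3, -1) = 4
  height(26) = 1 + max(-1, -1) = 0
  height(27) = 1 + max(0, -1) = 1
  height(41) = 1 + max(-1, -1) = 0
  height(28) = 1 + max(1, 0) = 2
  height(25) = 1 + max(-1, 2) = 3
  height(24) = 1 + max(4, 3) = 5
Height = 5


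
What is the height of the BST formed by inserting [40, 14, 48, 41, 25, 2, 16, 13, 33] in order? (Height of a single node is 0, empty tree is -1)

Insertion order: [40, 14, 48, 41, 25, 2, 16, 13, 33]
Tree (level-order array): [40, 14, 48, 2, 25, 41, None, None, 13, 16, 33]
Compute height bottom-up (empty subtree = -1):
  height(13) = 1 + max(-1, -1) = 0
  height(2) = 1 + max(-1, 0) = 1
  height(16) = 1 + max(-1, -1) = 0
  height(33) = 1 + max(-1, -1) = 0
  height(25) = 1 + max(0, 0) = 1
  height(14) = 1 + max(1, 1) = 2
  height(41) = 1 + max(-1, -1) = 0
  height(48) = 1 + max(0, -1) = 1
  height(40) = 1 + max(2, 1) = 3
Height = 3


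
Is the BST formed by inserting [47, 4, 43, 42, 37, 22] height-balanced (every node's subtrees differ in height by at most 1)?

Tree (level-order array): [47, 4, None, None, 43, 42, None, 37, None, 22]
Definition: a tree is height-balanced if, at every node, |h(left) - h(right)| <= 1 (empty subtree has height -1).
Bottom-up per-node check:
  node 22: h_left=-1, h_right=-1, diff=0 [OK], height=0
  node 37: h_left=0, h_right=-1, diff=1 [OK], height=1
  node 42: h_left=1, h_right=-1, diff=2 [FAIL (|1--1|=2 > 1)], height=2
  node 43: h_left=2, h_right=-1, diff=3 [FAIL (|2--1|=3 > 1)], height=3
  node 4: h_left=-1, h_right=3, diff=4 [FAIL (|-1-3|=4 > 1)], height=4
  node 47: h_left=4, h_right=-1, diff=5 [FAIL (|4--1|=5 > 1)], height=5
Node 42 violates the condition: |1 - -1| = 2 > 1.
Result: Not balanced


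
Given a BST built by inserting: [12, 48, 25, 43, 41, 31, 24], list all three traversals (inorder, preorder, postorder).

Tree insertion order: [12, 48, 25, 43, 41, 31, 24]
Tree (level-order array): [12, None, 48, 25, None, 24, 43, None, None, 41, None, 31]
Inorder (L, root, R): [12, 24, 25, 31, 41, 43, 48]
Preorder (root, L, R): [12, 48, 25, 24, 43, 41, 31]
Postorder (L, R, root): [24, 31, 41, 43, 25, 48, 12]


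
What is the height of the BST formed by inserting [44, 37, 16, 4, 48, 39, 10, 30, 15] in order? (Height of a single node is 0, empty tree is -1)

Insertion order: [44, 37, 16, 4, 48, 39, 10, 30, 15]
Tree (level-order array): [44, 37, 48, 16, 39, None, None, 4, 30, None, None, None, 10, None, None, None, 15]
Compute height bottom-up (empty subtree = -1):
  height(15) = 1 + max(-1, -1) = 0
  height(10) = 1 + max(-1, 0) = 1
  height(4) = 1 + max(-1, 1) = 2
  height(30) = 1 + max(-1, -1) = 0
  height(16) = 1 + max(2, 0) = 3
  height(39) = 1 + max(-1, -1) = 0
  height(37) = 1 + max(3, 0) = 4
  height(48) = 1 + max(-1, -1) = 0
  height(44) = 1 + max(4, 0) = 5
Height = 5


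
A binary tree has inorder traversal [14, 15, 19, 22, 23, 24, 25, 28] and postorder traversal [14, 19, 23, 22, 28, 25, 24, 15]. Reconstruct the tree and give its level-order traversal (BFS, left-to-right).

Inorder:   [14, 15, 19, 22, 23, 24, 25, 28]
Postorder: [14, 19, 23, 22, 28, 25, 24, 15]
Algorithm: postorder visits root last, so walk postorder right-to-left;
each value is the root of the current inorder slice — split it at that
value, recurse on the right subtree first, then the left.
Recursive splits:
  root=15; inorder splits into left=[14], right=[19, 22, 23, 24, 25, 28]
  root=24; inorder splits into left=[19, 22, 23], right=[25, 28]
  root=25; inorder splits into left=[], right=[28]
  root=28; inorder splits into left=[], right=[]
  root=22; inorder splits into left=[19], right=[23]
  root=23; inorder splits into left=[], right=[]
  root=19; inorder splits into left=[], right=[]
  root=14; inorder splits into left=[], right=[]
Reconstructed level-order: [15, 14, 24, 22, 25, 19, 23, 28]


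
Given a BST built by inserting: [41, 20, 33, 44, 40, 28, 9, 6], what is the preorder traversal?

Tree insertion order: [41, 20, 33, 44, 40, 28, 9, 6]
Tree (level-order array): [41, 20, 44, 9, 33, None, None, 6, None, 28, 40]
Preorder traversal: [41, 20, 9, 6, 33, 28, 40, 44]


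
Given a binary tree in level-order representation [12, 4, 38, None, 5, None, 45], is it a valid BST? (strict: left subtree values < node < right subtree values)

Level-order array: [12, 4, 38, None, 5, None, 45]
Validate using subtree bounds (lo, hi): at each node, require lo < value < hi,
then recurse left with hi=value and right with lo=value.
Preorder trace (stopping at first violation):
  at node 12 with bounds (-inf, +inf): OK
  at node 4 with bounds (-inf, 12): OK
  at node 5 with bounds (4, 12): OK
  at node 38 with bounds (12, +inf): OK
  at node 45 with bounds (38, +inf): OK
No violation found at any node.
Result: Valid BST


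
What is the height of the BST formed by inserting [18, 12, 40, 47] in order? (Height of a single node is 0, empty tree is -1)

Insertion order: [18, 12, 40, 47]
Tree (level-order array): [18, 12, 40, None, None, None, 47]
Compute height bottom-up (empty subtree = -1):
  height(12) = 1 + max(-1, -1) = 0
  height(47) = 1 + max(-1, -1) = 0
  height(40) = 1 + max(-1, 0) = 1
  height(18) = 1 + max(0, 1) = 2
Height = 2


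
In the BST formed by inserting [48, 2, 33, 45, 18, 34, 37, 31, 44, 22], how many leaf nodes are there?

Tree built from: [48, 2, 33, 45, 18, 34, 37, 31, 44, 22]
Tree (level-order array): [48, 2, None, None, 33, 18, 45, None, 31, 34, None, 22, None, None, 37, None, None, None, 44]
Rule: A leaf has 0 children.
Per-node child counts:
  node 48: 1 child(ren)
  node 2: 1 child(ren)
  node 33: 2 child(ren)
  node 18: 1 child(ren)
  node 31: 1 child(ren)
  node 22: 0 child(ren)
  node 45: 1 child(ren)
  node 34: 1 child(ren)
  node 37: 1 child(ren)
  node 44: 0 child(ren)
Matching nodes: [22, 44]
Count of leaf nodes: 2


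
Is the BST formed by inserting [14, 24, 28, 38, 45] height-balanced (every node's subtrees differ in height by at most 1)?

Tree (level-order array): [14, None, 24, None, 28, None, 38, None, 45]
Definition: a tree is height-balanced if, at every node, |h(left) - h(right)| <= 1 (empty subtree has height -1).
Bottom-up per-node check:
  node 45: h_left=-1, h_right=-1, diff=0 [OK], height=0
  node 38: h_left=-1, h_right=0, diff=1 [OK], height=1
  node 28: h_left=-1, h_right=1, diff=2 [FAIL (|-1-1|=2 > 1)], height=2
  node 24: h_left=-1, h_right=2, diff=3 [FAIL (|-1-2|=3 > 1)], height=3
  node 14: h_left=-1, h_right=3, diff=4 [FAIL (|-1-3|=4 > 1)], height=4
Node 28 violates the condition: |-1 - 1| = 2 > 1.
Result: Not balanced


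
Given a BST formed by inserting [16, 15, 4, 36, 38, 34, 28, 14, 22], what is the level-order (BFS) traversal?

Tree insertion order: [16, 15, 4, 36, 38, 34, 28, 14, 22]
Tree (level-order array): [16, 15, 36, 4, None, 34, 38, None, 14, 28, None, None, None, None, None, 22]
BFS from the root, enqueuing left then right child of each popped node:
  queue [16] -> pop 16, enqueue [15, 36], visited so far: [16]
  queue [15, 36] -> pop 15, enqueue [4], visited so far: [16, 15]
  queue [36, 4] -> pop 36, enqueue [34, 38], visited so far: [16, 15, 36]
  queue [4, 34, 38] -> pop 4, enqueue [14], visited so far: [16, 15, 36, 4]
  queue [34, 38, 14] -> pop 34, enqueue [28], visited so far: [16, 15, 36, 4, 34]
  queue [38, 14, 28] -> pop 38, enqueue [none], visited so far: [16, 15, 36, 4, 34, 38]
  queue [14, 28] -> pop 14, enqueue [none], visited so far: [16, 15, 36, 4, 34, 38, 14]
  queue [28] -> pop 28, enqueue [22], visited so far: [16, 15, 36, 4, 34, 38, 14, 28]
  queue [22] -> pop 22, enqueue [none], visited so far: [16, 15, 36, 4, 34, 38, 14, 28, 22]
Result: [16, 15, 36, 4, 34, 38, 14, 28, 22]


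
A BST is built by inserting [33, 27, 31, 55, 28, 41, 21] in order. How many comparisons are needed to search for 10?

Search path for 10: 33 -> 27 -> 21
Found: False
Comparisons: 3


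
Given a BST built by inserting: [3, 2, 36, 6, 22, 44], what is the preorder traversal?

Tree insertion order: [3, 2, 36, 6, 22, 44]
Tree (level-order array): [3, 2, 36, None, None, 6, 44, None, 22]
Preorder traversal: [3, 2, 36, 6, 22, 44]


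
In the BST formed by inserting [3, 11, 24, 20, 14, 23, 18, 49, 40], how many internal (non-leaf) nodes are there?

Tree built from: [3, 11, 24, 20, 14, 23, 18, 49, 40]
Tree (level-order array): [3, None, 11, None, 24, 20, 49, 14, 23, 40, None, None, 18]
Rule: An internal node has at least one child.
Per-node child counts:
  node 3: 1 child(ren)
  node 11: 1 child(ren)
  node 24: 2 child(ren)
  node 20: 2 child(ren)
  node 14: 1 child(ren)
  node 18: 0 child(ren)
  node 23: 0 child(ren)
  node 49: 1 child(ren)
  node 40: 0 child(ren)
Matching nodes: [3, 11, 24, 20, 14, 49]
Count of internal (non-leaf) nodes: 6


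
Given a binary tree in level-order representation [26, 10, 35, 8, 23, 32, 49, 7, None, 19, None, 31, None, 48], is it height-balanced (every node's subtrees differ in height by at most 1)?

Tree (level-order array): [26, 10, 35, 8, 23, 32, 49, 7, None, 19, None, 31, None, 48]
Definition: a tree is height-balanced if, at every node, |h(left) - h(right)| <= 1 (empty subtree has height -1).
Bottom-up per-node check:
  node 7: h_left=-1, h_right=-1, diff=0 [OK], height=0
  node 8: h_left=0, h_right=-1, diff=1 [OK], height=1
  node 19: h_left=-1, h_right=-1, diff=0 [OK], height=0
  node 23: h_left=0, h_right=-1, diff=1 [OK], height=1
  node 10: h_left=1, h_right=1, diff=0 [OK], height=2
  node 31: h_left=-1, h_right=-1, diff=0 [OK], height=0
  node 32: h_left=0, h_right=-1, diff=1 [OK], height=1
  node 48: h_left=-1, h_right=-1, diff=0 [OK], height=0
  node 49: h_left=0, h_right=-1, diff=1 [OK], height=1
  node 35: h_left=1, h_right=1, diff=0 [OK], height=2
  node 26: h_left=2, h_right=2, diff=0 [OK], height=3
All nodes satisfy the balance condition.
Result: Balanced


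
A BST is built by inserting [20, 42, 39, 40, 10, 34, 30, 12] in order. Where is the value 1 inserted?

Starting tree (level order): [20, 10, 42, None, 12, 39, None, None, None, 34, 40, 30]
Insertion path: 20 -> 10
Result: insert 1 as left child of 10
Final tree (level order): [20, 10, 42, 1, 12, 39, None, None, None, None, None, 34, 40, 30]


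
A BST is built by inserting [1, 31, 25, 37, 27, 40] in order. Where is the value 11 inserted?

Starting tree (level order): [1, None, 31, 25, 37, None, 27, None, 40]
Insertion path: 1 -> 31 -> 25
Result: insert 11 as left child of 25
Final tree (level order): [1, None, 31, 25, 37, 11, 27, None, 40]


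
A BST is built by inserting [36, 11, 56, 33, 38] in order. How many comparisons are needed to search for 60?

Search path for 60: 36 -> 56
Found: False
Comparisons: 2


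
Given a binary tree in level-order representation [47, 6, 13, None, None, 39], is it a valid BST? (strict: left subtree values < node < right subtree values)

Level-order array: [47, 6, 13, None, None, 39]
Validate using subtree bounds (lo, hi): at each node, require lo < value < hi,
then recurse left with hi=value and right with lo=value.
Preorder trace (stopping at first violation):
  at node 47 with bounds (-inf, +inf): OK
  at node 6 with bounds (-inf, 47): OK
  at node 13 with bounds (47, +inf): VIOLATION
Node 13 violates its bound: not (47 < 13 < +inf).
Result: Not a valid BST


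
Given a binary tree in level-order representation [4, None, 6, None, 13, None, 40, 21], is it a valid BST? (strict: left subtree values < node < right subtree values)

Level-order array: [4, None, 6, None, 13, None, 40, 21]
Validate using subtree bounds (lo, hi): at each node, require lo < value < hi,
then recurse left with hi=value and right with lo=value.
Preorder trace (stopping at first violation):
  at node 4 with bounds (-inf, +inf): OK
  at node 6 with bounds (4, +inf): OK
  at node 13 with bounds (6, +inf): OK
  at node 40 with bounds (13, +inf): OK
  at node 21 with bounds (13, 40): OK
No violation found at any node.
Result: Valid BST


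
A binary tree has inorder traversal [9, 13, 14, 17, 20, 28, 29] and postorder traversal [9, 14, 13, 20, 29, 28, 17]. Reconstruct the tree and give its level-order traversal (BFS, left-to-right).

Inorder:   [9, 13, 14, 17, 20, 28, 29]
Postorder: [9, 14, 13, 20, 29, 28, 17]
Algorithm: postorder visits root last, so walk postorder right-to-left;
each value is the root of the current inorder slice — split it at that
value, recurse on the right subtree first, then the left.
Recursive splits:
  root=17; inorder splits into left=[9, 13, 14], right=[20, 28, 29]
  root=28; inorder splits into left=[20], right=[29]
  root=29; inorder splits into left=[], right=[]
  root=20; inorder splits into left=[], right=[]
  root=13; inorder splits into left=[9], right=[14]
  root=14; inorder splits into left=[], right=[]
  root=9; inorder splits into left=[], right=[]
Reconstructed level-order: [17, 13, 28, 9, 14, 20, 29]


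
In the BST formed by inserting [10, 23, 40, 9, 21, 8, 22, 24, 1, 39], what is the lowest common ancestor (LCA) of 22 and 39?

Tree insertion order: [10, 23, 40, 9, 21, 8, 22, 24, 1, 39]
Tree (level-order array): [10, 9, 23, 8, None, 21, 40, 1, None, None, 22, 24, None, None, None, None, None, None, 39]
In a BST, the LCA of p=22, q=39 is the first node v on the
root-to-leaf path with p <= v <= q (go left if both < v, right if both > v).
Walk from root:
  at 10: both 22 and 39 > 10, go right
  at 23: 22 <= 23 <= 39, this is the LCA
LCA = 23


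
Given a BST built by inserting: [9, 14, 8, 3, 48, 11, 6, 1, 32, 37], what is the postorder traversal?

Tree insertion order: [9, 14, 8, 3, 48, 11, 6, 1, 32, 37]
Tree (level-order array): [9, 8, 14, 3, None, 11, 48, 1, 6, None, None, 32, None, None, None, None, None, None, 37]
Postorder traversal: [1, 6, 3, 8, 11, 37, 32, 48, 14, 9]


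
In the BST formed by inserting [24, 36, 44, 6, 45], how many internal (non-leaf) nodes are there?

Tree built from: [24, 36, 44, 6, 45]
Tree (level-order array): [24, 6, 36, None, None, None, 44, None, 45]
Rule: An internal node has at least one child.
Per-node child counts:
  node 24: 2 child(ren)
  node 6: 0 child(ren)
  node 36: 1 child(ren)
  node 44: 1 child(ren)
  node 45: 0 child(ren)
Matching nodes: [24, 36, 44]
Count of internal (non-leaf) nodes: 3


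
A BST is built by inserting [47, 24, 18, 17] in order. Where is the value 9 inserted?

Starting tree (level order): [47, 24, None, 18, None, 17]
Insertion path: 47 -> 24 -> 18 -> 17
Result: insert 9 as left child of 17
Final tree (level order): [47, 24, None, 18, None, 17, None, 9]


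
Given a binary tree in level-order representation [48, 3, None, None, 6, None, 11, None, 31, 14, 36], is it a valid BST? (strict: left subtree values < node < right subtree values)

Level-order array: [48, 3, None, None, 6, None, 11, None, 31, 14, 36]
Validate using subtree bounds (lo, hi): at each node, require lo < value < hi,
then recurse left with hi=value and right with lo=value.
Preorder trace (stopping at first violation):
  at node 48 with bounds (-inf, +inf): OK
  at node 3 with bounds (-inf, 48): OK
  at node 6 with bounds (3, 48): OK
  at node 11 with bounds (6, 48): OK
  at node 31 with bounds (11, 48): OK
  at node 14 with bounds (11, 31): OK
  at node 36 with bounds (31, 48): OK
No violation found at any node.
Result: Valid BST


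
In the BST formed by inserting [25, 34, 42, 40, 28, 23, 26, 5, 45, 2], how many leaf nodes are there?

Tree built from: [25, 34, 42, 40, 28, 23, 26, 5, 45, 2]
Tree (level-order array): [25, 23, 34, 5, None, 28, 42, 2, None, 26, None, 40, 45]
Rule: A leaf has 0 children.
Per-node child counts:
  node 25: 2 child(ren)
  node 23: 1 child(ren)
  node 5: 1 child(ren)
  node 2: 0 child(ren)
  node 34: 2 child(ren)
  node 28: 1 child(ren)
  node 26: 0 child(ren)
  node 42: 2 child(ren)
  node 40: 0 child(ren)
  node 45: 0 child(ren)
Matching nodes: [2, 26, 40, 45]
Count of leaf nodes: 4


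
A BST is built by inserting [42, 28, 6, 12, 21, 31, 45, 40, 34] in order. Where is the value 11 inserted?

Starting tree (level order): [42, 28, 45, 6, 31, None, None, None, 12, None, 40, None, 21, 34]
Insertion path: 42 -> 28 -> 6 -> 12
Result: insert 11 as left child of 12
Final tree (level order): [42, 28, 45, 6, 31, None, None, None, 12, None, 40, 11, 21, 34]


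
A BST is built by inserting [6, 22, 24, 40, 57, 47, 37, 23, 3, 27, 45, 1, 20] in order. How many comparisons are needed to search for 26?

Search path for 26: 6 -> 22 -> 24 -> 40 -> 37 -> 27
Found: False
Comparisons: 6


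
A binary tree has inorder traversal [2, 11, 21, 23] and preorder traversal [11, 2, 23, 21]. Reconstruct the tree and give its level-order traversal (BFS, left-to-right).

Inorder:  [2, 11, 21, 23]
Preorder: [11, 2, 23, 21]
Algorithm: preorder visits root first, so consume preorder in order;
for each root, split the current inorder slice at that value into
left-subtree inorder and right-subtree inorder, then recurse.
Recursive splits:
  root=11; inorder splits into left=[2], right=[21, 23]
  root=2; inorder splits into left=[], right=[]
  root=23; inorder splits into left=[21], right=[]
  root=21; inorder splits into left=[], right=[]
Reconstructed level-order: [11, 2, 23, 21]


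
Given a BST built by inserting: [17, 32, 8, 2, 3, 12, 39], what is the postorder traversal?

Tree insertion order: [17, 32, 8, 2, 3, 12, 39]
Tree (level-order array): [17, 8, 32, 2, 12, None, 39, None, 3]
Postorder traversal: [3, 2, 12, 8, 39, 32, 17]


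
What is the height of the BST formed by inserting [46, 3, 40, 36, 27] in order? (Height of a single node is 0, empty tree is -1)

Insertion order: [46, 3, 40, 36, 27]
Tree (level-order array): [46, 3, None, None, 40, 36, None, 27]
Compute height bottom-up (empty subtree = -1):
  height(27) = 1 + max(-1, -1) = 0
  height(36) = 1 + max(0, -1) = 1
  height(40) = 1 + max(1, -1) = 2
  height(3) = 1 + max(-1, 2) = 3
  height(46) = 1 + max(3, -1) = 4
Height = 4


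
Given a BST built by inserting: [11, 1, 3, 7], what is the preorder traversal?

Tree insertion order: [11, 1, 3, 7]
Tree (level-order array): [11, 1, None, None, 3, None, 7]
Preorder traversal: [11, 1, 3, 7]


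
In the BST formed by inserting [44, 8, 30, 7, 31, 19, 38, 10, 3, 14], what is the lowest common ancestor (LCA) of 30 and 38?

Tree insertion order: [44, 8, 30, 7, 31, 19, 38, 10, 3, 14]
Tree (level-order array): [44, 8, None, 7, 30, 3, None, 19, 31, None, None, 10, None, None, 38, None, 14]
In a BST, the LCA of p=30, q=38 is the first node v on the
root-to-leaf path with p <= v <= q (go left if both < v, right if both > v).
Walk from root:
  at 44: both 30 and 38 < 44, go left
  at 8: both 30 and 38 > 8, go right
  at 30: 30 <= 30 <= 38, this is the LCA
LCA = 30


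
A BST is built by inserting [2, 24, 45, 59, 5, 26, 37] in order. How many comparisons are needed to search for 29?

Search path for 29: 2 -> 24 -> 45 -> 26 -> 37
Found: False
Comparisons: 5


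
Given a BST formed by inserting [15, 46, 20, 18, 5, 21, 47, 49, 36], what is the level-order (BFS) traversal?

Tree insertion order: [15, 46, 20, 18, 5, 21, 47, 49, 36]
Tree (level-order array): [15, 5, 46, None, None, 20, 47, 18, 21, None, 49, None, None, None, 36]
BFS from the root, enqueuing left then right child of each popped node:
  queue [15] -> pop 15, enqueue [5, 46], visited so far: [15]
  queue [5, 46] -> pop 5, enqueue [none], visited so far: [15, 5]
  queue [46] -> pop 46, enqueue [20, 47], visited so far: [15, 5, 46]
  queue [20, 47] -> pop 20, enqueue [18, 21], visited so far: [15, 5, 46, 20]
  queue [47, 18, 21] -> pop 47, enqueue [49], visited so far: [15, 5, 46, 20, 47]
  queue [18, 21, 49] -> pop 18, enqueue [none], visited so far: [15, 5, 46, 20, 47, 18]
  queue [21, 49] -> pop 21, enqueue [36], visited so far: [15, 5, 46, 20, 47, 18, 21]
  queue [49, 36] -> pop 49, enqueue [none], visited so far: [15, 5, 46, 20, 47, 18, 21, 49]
  queue [36] -> pop 36, enqueue [none], visited so far: [15, 5, 46, 20, 47, 18, 21, 49, 36]
Result: [15, 5, 46, 20, 47, 18, 21, 49, 36]


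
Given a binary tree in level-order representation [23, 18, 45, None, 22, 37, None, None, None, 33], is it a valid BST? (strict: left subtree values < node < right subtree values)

Level-order array: [23, 18, 45, None, 22, 37, None, None, None, 33]
Validate using subtree bounds (lo, hi): at each node, require lo < value < hi,
then recurse left with hi=value and right with lo=value.
Preorder trace (stopping at first violation):
  at node 23 with bounds (-inf, +inf): OK
  at node 18 with bounds (-inf, 23): OK
  at node 22 with bounds (18, 23): OK
  at node 45 with bounds (23, +inf): OK
  at node 37 with bounds (23, 45): OK
  at node 33 with bounds (23, 37): OK
No violation found at any node.
Result: Valid BST


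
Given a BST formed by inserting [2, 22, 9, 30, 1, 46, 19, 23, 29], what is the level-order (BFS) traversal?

Tree insertion order: [2, 22, 9, 30, 1, 46, 19, 23, 29]
Tree (level-order array): [2, 1, 22, None, None, 9, 30, None, 19, 23, 46, None, None, None, 29]
BFS from the root, enqueuing left then right child of each popped node:
  queue [2] -> pop 2, enqueue [1, 22], visited so far: [2]
  queue [1, 22] -> pop 1, enqueue [none], visited so far: [2, 1]
  queue [22] -> pop 22, enqueue [9, 30], visited so far: [2, 1, 22]
  queue [9, 30] -> pop 9, enqueue [19], visited so far: [2, 1, 22, 9]
  queue [30, 19] -> pop 30, enqueue [23, 46], visited so far: [2, 1, 22, 9, 30]
  queue [19, 23, 46] -> pop 19, enqueue [none], visited so far: [2, 1, 22, 9, 30, 19]
  queue [23, 46] -> pop 23, enqueue [29], visited so far: [2, 1, 22, 9, 30, 19, 23]
  queue [46, 29] -> pop 46, enqueue [none], visited so far: [2, 1, 22, 9, 30, 19, 23, 46]
  queue [29] -> pop 29, enqueue [none], visited so far: [2, 1, 22, 9, 30, 19, 23, 46, 29]
Result: [2, 1, 22, 9, 30, 19, 23, 46, 29]


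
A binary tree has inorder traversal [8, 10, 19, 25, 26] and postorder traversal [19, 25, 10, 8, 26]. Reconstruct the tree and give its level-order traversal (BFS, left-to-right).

Inorder:   [8, 10, 19, 25, 26]
Postorder: [19, 25, 10, 8, 26]
Algorithm: postorder visits root last, so walk postorder right-to-left;
each value is the root of the current inorder slice — split it at that
value, recurse on the right subtree first, then the left.
Recursive splits:
  root=26; inorder splits into left=[8, 10, 19, 25], right=[]
  root=8; inorder splits into left=[], right=[10, 19, 25]
  root=10; inorder splits into left=[], right=[19, 25]
  root=25; inorder splits into left=[19], right=[]
  root=19; inorder splits into left=[], right=[]
Reconstructed level-order: [26, 8, 10, 25, 19]


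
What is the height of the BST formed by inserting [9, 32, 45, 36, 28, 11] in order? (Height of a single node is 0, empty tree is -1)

Insertion order: [9, 32, 45, 36, 28, 11]
Tree (level-order array): [9, None, 32, 28, 45, 11, None, 36]
Compute height bottom-up (empty subtree = -1):
  height(11) = 1 + max(-1, -1) = 0
  height(28) = 1 + max(0, -1) = 1
  height(36) = 1 + max(-1, -1) = 0
  height(45) = 1 + max(0, -1) = 1
  height(32) = 1 + max(1, 1) = 2
  height(9) = 1 + max(-1, 2) = 3
Height = 3


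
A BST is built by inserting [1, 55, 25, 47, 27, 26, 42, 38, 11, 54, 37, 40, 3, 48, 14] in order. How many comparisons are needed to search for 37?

Search path for 37: 1 -> 55 -> 25 -> 47 -> 27 -> 42 -> 38 -> 37
Found: True
Comparisons: 8


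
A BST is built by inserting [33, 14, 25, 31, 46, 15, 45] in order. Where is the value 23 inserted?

Starting tree (level order): [33, 14, 46, None, 25, 45, None, 15, 31]
Insertion path: 33 -> 14 -> 25 -> 15
Result: insert 23 as right child of 15
Final tree (level order): [33, 14, 46, None, 25, 45, None, 15, 31, None, None, None, 23]


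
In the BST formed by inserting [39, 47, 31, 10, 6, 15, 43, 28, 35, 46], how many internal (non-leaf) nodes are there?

Tree built from: [39, 47, 31, 10, 6, 15, 43, 28, 35, 46]
Tree (level-order array): [39, 31, 47, 10, 35, 43, None, 6, 15, None, None, None, 46, None, None, None, 28]
Rule: An internal node has at least one child.
Per-node child counts:
  node 39: 2 child(ren)
  node 31: 2 child(ren)
  node 10: 2 child(ren)
  node 6: 0 child(ren)
  node 15: 1 child(ren)
  node 28: 0 child(ren)
  node 35: 0 child(ren)
  node 47: 1 child(ren)
  node 43: 1 child(ren)
  node 46: 0 child(ren)
Matching nodes: [39, 31, 10, 15, 47, 43]
Count of internal (non-leaf) nodes: 6


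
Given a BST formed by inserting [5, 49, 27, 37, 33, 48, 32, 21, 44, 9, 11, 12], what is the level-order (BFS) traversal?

Tree insertion order: [5, 49, 27, 37, 33, 48, 32, 21, 44, 9, 11, 12]
Tree (level-order array): [5, None, 49, 27, None, 21, 37, 9, None, 33, 48, None, 11, 32, None, 44, None, None, 12]
BFS from the root, enqueuing left then right child of each popped node:
  queue [5] -> pop 5, enqueue [49], visited so far: [5]
  queue [49] -> pop 49, enqueue [27], visited so far: [5, 49]
  queue [27] -> pop 27, enqueue [21, 37], visited so far: [5, 49, 27]
  queue [21, 37] -> pop 21, enqueue [9], visited so far: [5, 49, 27, 21]
  queue [37, 9] -> pop 37, enqueue [33, 48], visited so far: [5, 49, 27, 21, 37]
  queue [9, 33, 48] -> pop 9, enqueue [11], visited so far: [5, 49, 27, 21, 37, 9]
  queue [33, 48, 11] -> pop 33, enqueue [32], visited so far: [5, 49, 27, 21, 37, 9, 33]
  queue [48, 11, 32] -> pop 48, enqueue [44], visited so far: [5, 49, 27, 21, 37, 9, 33, 48]
  queue [11, 32, 44] -> pop 11, enqueue [12], visited so far: [5, 49, 27, 21, 37, 9, 33, 48, 11]
  queue [32, 44, 12] -> pop 32, enqueue [none], visited so far: [5, 49, 27, 21, 37, 9, 33, 48, 11, 32]
  queue [44, 12] -> pop 44, enqueue [none], visited so far: [5, 49, 27, 21, 37, 9, 33, 48, 11, 32, 44]
  queue [12] -> pop 12, enqueue [none], visited so far: [5, 49, 27, 21, 37, 9, 33, 48, 11, 32, 44, 12]
Result: [5, 49, 27, 21, 37, 9, 33, 48, 11, 32, 44, 12]


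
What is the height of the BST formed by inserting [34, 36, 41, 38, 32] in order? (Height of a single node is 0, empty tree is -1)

Insertion order: [34, 36, 41, 38, 32]
Tree (level-order array): [34, 32, 36, None, None, None, 41, 38]
Compute height bottom-up (empty subtree = -1):
  height(32) = 1 + max(-1, -1) = 0
  height(38) = 1 + max(-1, -1) = 0
  height(41) = 1 + max(0, -1) = 1
  height(36) = 1 + max(-1, 1) = 2
  height(34) = 1 + max(0, 2) = 3
Height = 3


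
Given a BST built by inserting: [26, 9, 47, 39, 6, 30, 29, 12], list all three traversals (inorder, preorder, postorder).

Tree insertion order: [26, 9, 47, 39, 6, 30, 29, 12]
Tree (level-order array): [26, 9, 47, 6, 12, 39, None, None, None, None, None, 30, None, 29]
Inorder (L, root, R): [6, 9, 12, 26, 29, 30, 39, 47]
Preorder (root, L, R): [26, 9, 6, 12, 47, 39, 30, 29]
Postorder (L, R, root): [6, 12, 9, 29, 30, 39, 47, 26]


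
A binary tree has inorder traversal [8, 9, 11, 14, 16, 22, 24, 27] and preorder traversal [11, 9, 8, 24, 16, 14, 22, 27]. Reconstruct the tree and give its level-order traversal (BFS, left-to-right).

Inorder:  [8, 9, 11, 14, 16, 22, 24, 27]
Preorder: [11, 9, 8, 24, 16, 14, 22, 27]
Algorithm: preorder visits root first, so consume preorder in order;
for each root, split the current inorder slice at that value into
left-subtree inorder and right-subtree inorder, then recurse.
Recursive splits:
  root=11; inorder splits into left=[8, 9], right=[14, 16, 22, 24, 27]
  root=9; inorder splits into left=[8], right=[]
  root=8; inorder splits into left=[], right=[]
  root=24; inorder splits into left=[14, 16, 22], right=[27]
  root=16; inorder splits into left=[14], right=[22]
  root=14; inorder splits into left=[], right=[]
  root=22; inorder splits into left=[], right=[]
  root=27; inorder splits into left=[], right=[]
Reconstructed level-order: [11, 9, 24, 8, 16, 27, 14, 22]


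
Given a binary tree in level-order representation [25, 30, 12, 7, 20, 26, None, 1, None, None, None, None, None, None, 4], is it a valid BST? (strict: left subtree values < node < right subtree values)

Level-order array: [25, 30, 12, 7, 20, 26, None, 1, None, None, None, None, None, None, 4]
Validate using subtree bounds (lo, hi): at each node, require lo < value < hi,
then recurse left with hi=value and right with lo=value.
Preorder trace (stopping at first violation):
  at node 25 with bounds (-inf, +inf): OK
  at node 30 with bounds (-inf, 25): VIOLATION
Node 30 violates its bound: not (-inf < 30 < 25).
Result: Not a valid BST


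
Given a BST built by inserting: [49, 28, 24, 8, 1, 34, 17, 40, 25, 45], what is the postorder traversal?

Tree insertion order: [49, 28, 24, 8, 1, 34, 17, 40, 25, 45]
Tree (level-order array): [49, 28, None, 24, 34, 8, 25, None, 40, 1, 17, None, None, None, 45]
Postorder traversal: [1, 17, 8, 25, 24, 45, 40, 34, 28, 49]


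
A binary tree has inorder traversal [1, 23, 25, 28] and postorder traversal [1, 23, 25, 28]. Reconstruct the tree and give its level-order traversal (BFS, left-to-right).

Inorder:   [1, 23, 25, 28]
Postorder: [1, 23, 25, 28]
Algorithm: postorder visits root last, so walk postorder right-to-left;
each value is the root of the current inorder slice — split it at that
value, recurse on the right subtree first, then the left.
Recursive splits:
  root=28; inorder splits into left=[1, 23, 25], right=[]
  root=25; inorder splits into left=[1, 23], right=[]
  root=23; inorder splits into left=[1], right=[]
  root=1; inorder splits into left=[], right=[]
Reconstructed level-order: [28, 25, 23, 1]


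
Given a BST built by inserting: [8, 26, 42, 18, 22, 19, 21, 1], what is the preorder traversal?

Tree insertion order: [8, 26, 42, 18, 22, 19, 21, 1]
Tree (level-order array): [8, 1, 26, None, None, 18, 42, None, 22, None, None, 19, None, None, 21]
Preorder traversal: [8, 1, 26, 18, 22, 19, 21, 42]


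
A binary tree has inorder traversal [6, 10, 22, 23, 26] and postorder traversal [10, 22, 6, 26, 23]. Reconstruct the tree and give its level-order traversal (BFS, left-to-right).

Inorder:   [6, 10, 22, 23, 26]
Postorder: [10, 22, 6, 26, 23]
Algorithm: postorder visits root last, so walk postorder right-to-left;
each value is the root of the current inorder slice — split it at that
value, recurse on the right subtree first, then the left.
Recursive splits:
  root=23; inorder splits into left=[6, 10, 22], right=[26]
  root=26; inorder splits into left=[], right=[]
  root=6; inorder splits into left=[], right=[10, 22]
  root=22; inorder splits into left=[10], right=[]
  root=10; inorder splits into left=[], right=[]
Reconstructed level-order: [23, 6, 26, 22, 10]


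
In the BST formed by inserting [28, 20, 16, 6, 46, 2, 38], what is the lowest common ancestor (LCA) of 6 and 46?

Tree insertion order: [28, 20, 16, 6, 46, 2, 38]
Tree (level-order array): [28, 20, 46, 16, None, 38, None, 6, None, None, None, 2]
In a BST, the LCA of p=6, q=46 is the first node v on the
root-to-leaf path with p <= v <= q (go left if both < v, right if both > v).
Walk from root:
  at 28: 6 <= 28 <= 46, this is the LCA
LCA = 28


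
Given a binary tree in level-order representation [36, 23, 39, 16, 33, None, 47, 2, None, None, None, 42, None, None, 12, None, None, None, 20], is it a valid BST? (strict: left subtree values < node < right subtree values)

Level-order array: [36, 23, 39, 16, 33, None, 47, 2, None, None, None, 42, None, None, 12, None, None, None, 20]
Validate using subtree bounds (lo, hi): at each node, require lo < value < hi,
then recurse left with hi=value and right with lo=value.
Preorder trace (stopping at first violation):
  at node 36 with bounds (-inf, +inf): OK
  at node 23 with bounds (-inf, 36): OK
  at node 16 with bounds (-inf, 23): OK
  at node 2 with bounds (-inf, 16): OK
  at node 12 with bounds (2, 16): OK
  at node 20 with bounds (12, 16): VIOLATION
Node 20 violates its bound: not (12 < 20 < 16).
Result: Not a valid BST


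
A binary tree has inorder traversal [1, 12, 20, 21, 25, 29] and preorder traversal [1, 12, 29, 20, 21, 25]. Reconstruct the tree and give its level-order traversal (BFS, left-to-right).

Inorder:  [1, 12, 20, 21, 25, 29]
Preorder: [1, 12, 29, 20, 21, 25]
Algorithm: preorder visits root first, so consume preorder in order;
for each root, split the current inorder slice at that value into
left-subtree inorder and right-subtree inorder, then recurse.
Recursive splits:
  root=1; inorder splits into left=[], right=[12, 20, 21, 25, 29]
  root=12; inorder splits into left=[], right=[20, 21, 25, 29]
  root=29; inorder splits into left=[20, 21, 25], right=[]
  root=20; inorder splits into left=[], right=[21, 25]
  root=21; inorder splits into left=[], right=[25]
  root=25; inorder splits into left=[], right=[]
Reconstructed level-order: [1, 12, 29, 20, 21, 25]


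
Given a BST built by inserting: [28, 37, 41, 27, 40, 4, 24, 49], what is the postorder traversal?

Tree insertion order: [28, 37, 41, 27, 40, 4, 24, 49]
Tree (level-order array): [28, 27, 37, 4, None, None, 41, None, 24, 40, 49]
Postorder traversal: [24, 4, 27, 40, 49, 41, 37, 28]


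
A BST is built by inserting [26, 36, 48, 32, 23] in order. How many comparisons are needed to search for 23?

Search path for 23: 26 -> 23
Found: True
Comparisons: 2


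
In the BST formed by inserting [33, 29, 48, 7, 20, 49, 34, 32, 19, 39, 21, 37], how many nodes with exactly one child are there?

Tree built from: [33, 29, 48, 7, 20, 49, 34, 32, 19, 39, 21, 37]
Tree (level-order array): [33, 29, 48, 7, 32, 34, 49, None, 20, None, None, None, 39, None, None, 19, 21, 37]
Rule: These are nodes with exactly 1 non-null child.
Per-node child counts:
  node 33: 2 child(ren)
  node 29: 2 child(ren)
  node 7: 1 child(ren)
  node 20: 2 child(ren)
  node 19: 0 child(ren)
  node 21: 0 child(ren)
  node 32: 0 child(ren)
  node 48: 2 child(ren)
  node 34: 1 child(ren)
  node 39: 1 child(ren)
  node 37: 0 child(ren)
  node 49: 0 child(ren)
Matching nodes: [7, 34, 39]
Count of nodes with exactly one child: 3


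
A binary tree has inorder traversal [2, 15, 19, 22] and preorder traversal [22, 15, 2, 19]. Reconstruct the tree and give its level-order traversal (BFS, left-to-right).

Inorder:  [2, 15, 19, 22]
Preorder: [22, 15, 2, 19]
Algorithm: preorder visits root first, so consume preorder in order;
for each root, split the current inorder slice at that value into
left-subtree inorder and right-subtree inorder, then recurse.
Recursive splits:
  root=22; inorder splits into left=[2, 15, 19], right=[]
  root=15; inorder splits into left=[2], right=[19]
  root=2; inorder splits into left=[], right=[]
  root=19; inorder splits into left=[], right=[]
Reconstructed level-order: [22, 15, 2, 19]


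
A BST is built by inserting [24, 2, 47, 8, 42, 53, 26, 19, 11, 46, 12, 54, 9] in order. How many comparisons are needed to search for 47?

Search path for 47: 24 -> 47
Found: True
Comparisons: 2


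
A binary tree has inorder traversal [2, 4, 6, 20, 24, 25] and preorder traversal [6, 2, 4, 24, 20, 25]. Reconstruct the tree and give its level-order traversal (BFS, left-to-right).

Inorder:  [2, 4, 6, 20, 24, 25]
Preorder: [6, 2, 4, 24, 20, 25]
Algorithm: preorder visits root first, so consume preorder in order;
for each root, split the current inorder slice at that value into
left-subtree inorder and right-subtree inorder, then recurse.
Recursive splits:
  root=6; inorder splits into left=[2, 4], right=[20, 24, 25]
  root=2; inorder splits into left=[], right=[4]
  root=4; inorder splits into left=[], right=[]
  root=24; inorder splits into left=[20], right=[25]
  root=20; inorder splits into left=[], right=[]
  root=25; inorder splits into left=[], right=[]
Reconstructed level-order: [6, 2, 24, 4, 20, 25]


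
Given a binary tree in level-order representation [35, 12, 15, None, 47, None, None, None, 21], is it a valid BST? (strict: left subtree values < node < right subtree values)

Level-order array: [35, 12, 15, None, 47, None, None, None, 21]
Validate using subtree bounds (lo, hi): at each node, require lo < value < hi,
then recurse left with hi=value and right with lo=value.
Preorder trace (stopping at first violation):
  at node 35 with bounds (-inf, +inf): OK
  at node 12 with bounds (-inf, 35): OK
  at node 47 with bounds (12, 35): VIOLATION
Node 47 violates its bound: not (12 < 47 < 35).
Result: Not a valid BST


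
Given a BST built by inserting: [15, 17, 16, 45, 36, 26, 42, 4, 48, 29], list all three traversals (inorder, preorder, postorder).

Tree insertion order: [15, 17, 16, 45, 36, 26, 42, 4, 48, 29]
Tree (level-order array): [15, 4, 17, None, None, 16, 45, None, None, 36, 48, 26, 42, None, None, None, 29]
Inorder (L, root, R): [4, 15, 16, 17, 26, 29, 36, 42, 45, 48]
Preorder (root, L, R): [15, 4, 17, 16, 45, 36, 26, 29, 42, 48]
Postorder (L, R, root): [4, 16, 29, 26, 42, 36, 48, 45, 17, 15]


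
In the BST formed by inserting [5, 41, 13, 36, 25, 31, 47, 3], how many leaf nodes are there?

Tree built from: [5, 41, 13, 36, 25, 31, 47, 3]
Tree (level-order array): [5, 3, 41, None, None, 13, 47, None, 36, None, None, 25, None, None, 31]
Rule: A leaf has 0 children.
Per-node child counts:
  node 5: 2 child(ren)
  node 3: 0 child(ren)
  node 41: 2 child(ren)
  node 13: 1 child(ren)
  node 36: 1 child(ren)
  node 25: 1 child(ren)
  node 31: 0 child(ren)
  node 47: 0 child(ren)
Matching nodes: [3, 31, 47]
Count of leaf nodes: 3


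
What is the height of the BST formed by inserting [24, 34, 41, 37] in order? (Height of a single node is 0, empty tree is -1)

Insertion order: [24, 34, 41, 37]
Tree (level-order array): [24, None, 34, None, 41, 37]
Compute height bottom-up (empty subtree = -1):
  height(37) = 1 + max(-1, -1) = 0
  height(41) = 1 + max(0, -1) = 1
  height(34) = 1 + max(-1, 1) = 2
  height(24) = 1 + max(-1, 2) = 3
Height = 3
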